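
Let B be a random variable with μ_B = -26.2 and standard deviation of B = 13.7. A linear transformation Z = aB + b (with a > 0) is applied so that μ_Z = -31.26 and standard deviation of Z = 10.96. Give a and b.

a = 0.8, b = -10.3

standard deviation of Z = a·standard deviation of B (a > 0), so a = 10.96/13.7 = 0.8.
μ_Z = a·μ_B + b, so b = -31.26 − 0.8·(-26.2) = -10.3.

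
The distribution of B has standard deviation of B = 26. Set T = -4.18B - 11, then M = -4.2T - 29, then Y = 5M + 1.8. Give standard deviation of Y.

standard deviation of Y = 2282.28

standard deviation of T = |-4.18|·26 = 108.68.
standard deviation of M = |-4.2|·108.68 = 456.456.
standard deviation of Y = |5|·456.456 = 2282.28.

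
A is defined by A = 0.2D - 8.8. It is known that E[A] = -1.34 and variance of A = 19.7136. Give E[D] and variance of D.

From A = 0.2D - 8.8: E[A] = a·E[D] + b, so E[D] = (E[A] − b)/a = (-1.34 − (-8.8))/0.2 = 37.3.
variance of A = a²·variance of D, so variance of D = 19.7136/0.2² = 492.84.

E[D] = 37.3, variance of D = 492.84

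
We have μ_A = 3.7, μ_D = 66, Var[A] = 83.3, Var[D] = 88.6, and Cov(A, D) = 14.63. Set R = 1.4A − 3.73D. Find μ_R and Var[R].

μ_R = 1.4·μ_A + (-3.73)·μ_D = 1.4·3.7 + (-3.73)·66 = -241.
Var[R] = a²·Var[A] + b²·Var[D] + 2ab·Cov(A, D) with a = 1.4, b = -3.73.
= 1.4²·83.3 + (-3.73)²·88.6 + 2·1.4·(-3.73)·14.63
= 163.268 + 1232.68294 + (-152.79572) = 1243.15522.

μ_R = -241, Var[R] = 1243.15522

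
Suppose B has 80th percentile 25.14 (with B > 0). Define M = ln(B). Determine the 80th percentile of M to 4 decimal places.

80th percentile of M = 3.2245

ln(B) is increasing, so P_{80}(M) = g(P_{80}(B)) ≈ 3.2245.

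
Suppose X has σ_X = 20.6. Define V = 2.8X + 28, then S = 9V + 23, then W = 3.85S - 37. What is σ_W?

σ_W = 1998.612

σ_V = |2.8|·20.6 = 57.68.
σ_S = |9|·57.68 = 519.12.
σ_W = |3.85|·519.12 = 1998.612.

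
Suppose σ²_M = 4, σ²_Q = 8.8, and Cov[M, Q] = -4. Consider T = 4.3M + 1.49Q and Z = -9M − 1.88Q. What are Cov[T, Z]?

By bilinearity, Cov[T, Z] = ac·σ²_M + bd·σ²_Q + (ad+bc)·Cov[M, Q], with a=4.3, b=1.49, c=-9, d=-1.88.
ac·σ²_M = 4.3·(-9)·4 = -154.8
bd·σ²_Q = 1.49·(-1.88)·8.8 = -24.65056
(ad+bc)·Cov[M, Q] = (-21.494)·(-4) = 85.976
Cov[T, Z] = -154.8 + (-24.65056) + 85.976 = -93.47456.

Cov[T, Z] = -93.47456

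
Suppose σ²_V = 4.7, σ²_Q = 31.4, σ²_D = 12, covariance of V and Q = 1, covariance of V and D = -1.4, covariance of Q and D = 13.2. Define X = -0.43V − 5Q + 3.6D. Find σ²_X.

σ²_X = a²·σ²_V + b²·σ²_Q + c²·σ²_D + 2ab·covariance of V and Q + 2ac·covariance of V and D + 2bc·covariance of Q and D, with a = -0.43, b = -5, c = 3.6.
= 0.86903 + 785 + 155.52 + 4.3 + 4.3344 + (-475.2)
= 474.82343.

σ²_X = 474.82343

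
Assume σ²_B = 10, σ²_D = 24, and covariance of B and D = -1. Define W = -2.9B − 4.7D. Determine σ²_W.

σ²_W = a²·σ²_B + b²·σ²_D + 2ab·covariance of B and D with a = -2.9, b = -4.7.
= (-2.9)²·10 + (-4.7)²·24 + 2·(-2.9)·(-4.7)·(-1)
= 84.1 + 530.16 + (-27.26) = 587.

σ²_W = 587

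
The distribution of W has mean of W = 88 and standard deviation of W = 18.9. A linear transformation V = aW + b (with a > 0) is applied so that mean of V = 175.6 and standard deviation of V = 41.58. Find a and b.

standard deviation of V = a·standard deviation of W (a > 0), so a = 41.58/18.9 = 2.2.
mean of V = a·mean of W + b, so b = 175.6 − 2.2·88 = -18.

a = 2.2, b = -18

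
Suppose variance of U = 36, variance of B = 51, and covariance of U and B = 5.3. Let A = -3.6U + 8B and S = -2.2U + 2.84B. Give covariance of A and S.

By bilinearity, covariance of A and S = ac·variance of U + bd·variance of B + (ad+bc)·covariance of U and B, with a=-3.6, b=8, c=-2.2, d=2.84.
ac·variance of U = (-3.6)·(-2.2)·36 = 285.12
bd·variance of B = 8·2.84·51 = 1158.72
(ad+bc)·covariance of U and B = (-27.824)·5.3 = -147.4672
covariance of A and S = 285.12 + 1158.72 + (-147.4672) = 1296.3728.

covariance of A and S = 1296.3728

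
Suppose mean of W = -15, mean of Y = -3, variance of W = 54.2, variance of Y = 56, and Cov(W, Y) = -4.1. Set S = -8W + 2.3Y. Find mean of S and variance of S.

mean of S = 113.1, variance of S = 3915.92

mean of S = (-8)·mean of W + 2.3·mean of Y = (-8)·(-15) + 2.3·(-3) = 113.1.
variance of S = a²·variance of W + b²·variance of Y + 2ab·Cov(W, Y) with a = -8, b = 2.3.
= (-8)²·54.2 + 2.3²·56 + 2·(-8)·2.3·(-4.1)
= 3468.8 + 296.24 + 150.88 = 3915.92.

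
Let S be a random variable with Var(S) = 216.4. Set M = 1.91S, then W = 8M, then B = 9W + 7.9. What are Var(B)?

Var(M) = 1.91²·216.4 = 789.44884.
Var(W) = 8²·789.44884 = 50524.72576.
Var(B) = 9²·50524.72576 = 4092502.78656.

Var(B) = 4092502.78656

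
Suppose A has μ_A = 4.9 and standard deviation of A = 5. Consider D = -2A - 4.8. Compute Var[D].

Var[D] = 100

D = -2A - 4.8 is linear with a = -2, b = -4.8.
Var[A] = 5² = 25.
Var[D] = a²·Var[A] = (-2)²·25 = 100 (the additive constant -4.8 does not affect variance).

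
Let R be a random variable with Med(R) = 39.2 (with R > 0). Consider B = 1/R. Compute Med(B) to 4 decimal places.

1/R is monotone on this domain, so Med(B) = 1/(39.2) ≈ 0.0255.

Med(B) = 0.0255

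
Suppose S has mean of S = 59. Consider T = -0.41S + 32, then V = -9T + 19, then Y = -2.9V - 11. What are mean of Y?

mean of Y = 137.741

mean of T = (-0.41)·59 + 32 = 7.81.
mean of V = (-9)·7.81 + 19 = -51.29.
mean of Y = (-2.9)·(-51.29) + (-11) = 137.741.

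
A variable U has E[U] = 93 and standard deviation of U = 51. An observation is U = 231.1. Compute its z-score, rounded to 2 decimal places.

z = 2.71

z = (U − E[U]) / standard deviation of U = (231.1 − 93) / 51 ≈ 2.71.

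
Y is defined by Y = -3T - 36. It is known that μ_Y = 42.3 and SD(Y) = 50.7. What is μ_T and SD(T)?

μ_T = -26.1, SD(T) = 16.9

From Y = -3T - 36: μ_Y = a·μ_T + b, so μ_T = (μ_Y − b)/a = (42.3 − (-36))/(-3) = -26.1.
SD(Y) = |a|·SD(T), so SD(T) = 50.7/|-3| = 16.9.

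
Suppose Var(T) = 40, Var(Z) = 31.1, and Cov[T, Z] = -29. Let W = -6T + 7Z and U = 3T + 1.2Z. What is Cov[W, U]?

By bilinearity, Cov[W, U] = ac·Var(T) + bd·Var(Z) + (ad+bc)·Cov[T, Z], with a=-6, b=7, c=3, d=1.2.
ac·Var(T) = (-6)·3·40 = -720
bd·Var(Z) = 7·1.2·31.1 = 261.24
(ad+bc)·Cov[T, Z] = (13.8)·(-29) = -400.2
Cov[W, U] = -720 + 261.24 + (-400.2) = -858.96.

Cov[W, U] = -858.96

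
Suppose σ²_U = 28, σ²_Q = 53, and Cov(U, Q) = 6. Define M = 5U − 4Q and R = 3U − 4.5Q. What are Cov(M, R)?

By bilinearity, Cov(M, R) = ac·σ²_U + bd·σ²_Q + (ad+bc)·Cov(U, Q), with a=5, b=-4, c=3, d=-4.5.
ac·σ²_U = 5·3·28 = 420
bd·σ²_Q = (-4)·(-4.5)·53 = 954
(ad+bc)·Cov(U, Q) = (-34.5)·6 = -207
Cov(M, R) = 420 + 954 + (-207) = 1167.

Cov(M, R) = 1167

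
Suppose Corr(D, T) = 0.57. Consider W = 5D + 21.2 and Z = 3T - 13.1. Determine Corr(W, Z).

Corr(W, Z) = 0.57

Linear rescalings preserve correlation up to sign; here the slopes 5 and 3 have the same sign, so Corr(W, Z) = Corr(D, T) = 0.57.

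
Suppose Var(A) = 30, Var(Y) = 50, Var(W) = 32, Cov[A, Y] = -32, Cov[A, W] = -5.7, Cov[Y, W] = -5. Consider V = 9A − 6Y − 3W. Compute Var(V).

Var(V) = 8101.8

Var(V) = a²·Var(A) + b²·Var(Y) + c²·Var(W) + 2ab·Cov[A, Y] + 2ac·Cov[A, W] + 2bc·Cov[Y, W], with a = 9, b = -6, c = -3.
= 2430 + 1800 + 288 + 3456 + 307.8 + (-180)
= 8101.8.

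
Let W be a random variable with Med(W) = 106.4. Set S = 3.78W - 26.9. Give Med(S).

Med(S) = 375.292

A linear map preserves order up to sign, so Med(S) = a·Med(W) + b = 3.78·106.4 + (-26.9) = 375.292.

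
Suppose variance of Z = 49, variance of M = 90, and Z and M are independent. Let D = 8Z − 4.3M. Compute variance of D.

variance of D = 4800.1

variance of D = a²·variance of Z + b²·variance of M + 2ab·Cov[Z, M] with a = 8, b = -4.3.
Independence gives Cov[Z, M] = 0.
= 8²·49 + (-4.3)²·90 + 2·8·(-4.3)·0
= 3136 + 1664.1 + 0 = 4800.1.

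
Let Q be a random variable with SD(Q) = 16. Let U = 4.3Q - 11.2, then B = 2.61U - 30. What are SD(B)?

SD(B) = 179.568

SD(U) = |4.3|·16 = 68.8.
SD(B) = |2.61|·68.8 = 179.568.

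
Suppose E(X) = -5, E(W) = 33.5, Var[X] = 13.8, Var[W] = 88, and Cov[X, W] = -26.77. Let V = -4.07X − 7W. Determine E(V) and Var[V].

E(V) = -214.15, Var[V] = 3015.24102

E(V) = (-4.07)·E(X) + (-7)·E(W) = (-4.07)·(-5) + (-7)·33.5 = -214.15.
Var[V] = a²·Var[X] + b²·Var[W] + 2ab·Cov[X, W] with a = -4.07, b = -7.
= (-4.07)²·13.8 + (-7)²·88 + 2·(-4.07)·(-7)·(-26.77)
= 228.59562 + 4312 + (-1525.3546) = 3015.24102.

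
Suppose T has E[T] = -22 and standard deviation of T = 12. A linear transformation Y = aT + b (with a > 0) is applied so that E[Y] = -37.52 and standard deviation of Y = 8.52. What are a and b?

a = 0.71, b = -21.9

standard deviation of Y = a·standard deviation of T (a > 0), so a = 8.52/12 = 0.71.
E[Y] = a·E[T] + b, so b = -37.52 − 0.71·(-22) = -21.9.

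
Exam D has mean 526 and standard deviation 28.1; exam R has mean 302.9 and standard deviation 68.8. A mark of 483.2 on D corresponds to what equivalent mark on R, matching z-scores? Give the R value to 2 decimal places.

z = (483.2 − 526)/28.1 ≈ -1.5231.
R = 302.9 + z·68.8 = 302.9 + (483.2 − 526)·68.8/28.1 ≈ 198.11.

R = 198.11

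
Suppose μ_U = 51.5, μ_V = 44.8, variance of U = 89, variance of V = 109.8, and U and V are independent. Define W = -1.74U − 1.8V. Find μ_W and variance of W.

μ_W = -170.25, variance of W = 625.2084

μ_W = (-1.74)·μ_U + (-1.8)·μ_V = (-1.74)·51.5 + (-1.8)·44.8 = -170.25.
variance of W = a²·variance of U + b²·variance of V + 2ab·Cov[U, V] with a = -1.74, b = -1.8.
Independence gives Cov[U, V] = 0.
= (-1.74)²·89 + (-1.8)²·109.8 + 2·(-1.74)·(-1.8)·0
= 269.4564 + 355.752 + 0 = 625.2084.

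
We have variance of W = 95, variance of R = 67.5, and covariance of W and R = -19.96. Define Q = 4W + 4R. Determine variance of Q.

variance of Q = a²·variance of W + b²·variance of R + 2ab·covariance of W and R with a = 4, b = 4.
= 4²·95 + 4²·67.5 + 2·4·4·(-19.96)
= 1520 + 1080 + (-638.72) = 1961.28.

variance of Q = 1961.28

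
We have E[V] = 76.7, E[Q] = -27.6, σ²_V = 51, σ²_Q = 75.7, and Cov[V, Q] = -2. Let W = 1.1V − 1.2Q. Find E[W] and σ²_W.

E[W] = 1.1·E[V] + (-1.2)·E[Q] = 1.1·76.7 + (-1.2)·(-27.6) = 117.49.
σ²_W = a²·σ²_V + b²·σ²_Q + 2ab·Cov[V, Q] with a = 1.1, b = -1.2.
= 1.1²·51 + (-1.2)²·75.7 + 2·1.1·(-1.2)·(-2)
= 61.71 + 109.008 + 5.28 = 175.998.

E[W] = 117.49, σ²_W = 175.998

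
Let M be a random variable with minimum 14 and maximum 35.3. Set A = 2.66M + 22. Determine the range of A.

Range of M = 35.3 − 14 = 21.3.
Range(A) = |a|·Range(M) = |2.66|·21.3 = 56.658.

Range(A) = 56.658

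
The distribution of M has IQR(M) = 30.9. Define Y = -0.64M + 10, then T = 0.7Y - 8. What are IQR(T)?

IQR(T) = 13.8432

IQR(Y) = |-0.64|·30.9 = 19.776.
IQR(T) = |0.7|·19.776 = 13.8432.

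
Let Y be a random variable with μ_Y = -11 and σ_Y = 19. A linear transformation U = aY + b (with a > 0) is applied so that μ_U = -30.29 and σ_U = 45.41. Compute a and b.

σ_U = a·σ_Y (a > 0), so a = 45.41/19 = 2.39.
μ_U = a·μ_Y + b, so b = -30.29 − 2.39·(-11) = -4.

a = 2.39, b = -4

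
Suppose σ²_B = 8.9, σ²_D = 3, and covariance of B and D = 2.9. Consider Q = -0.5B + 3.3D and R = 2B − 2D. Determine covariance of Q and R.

By bilinearity, covariance of Q and R = ac·σ²_B + bd·σ²_D + (ad+bc)·covariance of B and D, with a=-0.5, b=3.3, c=2, d=-2.
ac·σ²_B = (-0.5)·2·8.9 = -8.9
bd·σ²_D = 3.3·(-2)·3 = -19.8
(ad+bc)·covariance of B and D = (7.6)·2.9 = 22.04
covariance of Q and R = -8.9 + (-19.8) + 22.04 = -6.66.

covariance of Q and R = -6.66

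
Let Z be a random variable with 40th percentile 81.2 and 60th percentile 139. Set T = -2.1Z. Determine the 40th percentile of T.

40th percentile of T = -291.9

Since a = -2.1 < 0 the transformation is decreasing, reversing order: the 40th percentile of T corresponds to the 60th percentile of Z.
So P_{40}(T) = a·P_{60}(Z) + b = (-2.1)·139 = -291.9.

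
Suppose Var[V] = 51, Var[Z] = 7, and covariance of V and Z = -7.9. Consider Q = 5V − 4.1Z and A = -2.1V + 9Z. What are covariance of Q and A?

covariance of Q and A = -1217.319

By bilinearity, covariance of Q and A = ac·Var[V] + bd·Var[Z] + (ad+bc)·covariance of V and Z, with a=5, b=-4.1, c=-2.1, d=9.
ac·Var[V] = 5·(-2.1)·51 = -535.5
bd·Var[Z] = (-4.1)·9·7 = -258.3
(ad+bc)·covariance of V and Z = (53.61)·(-7.9) = -423.519
covariance of Q and A = -535.5 + (-258.3) + (-423.519) = -1217.319.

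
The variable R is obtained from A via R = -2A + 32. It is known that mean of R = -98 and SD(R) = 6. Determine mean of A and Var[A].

mean of A = 65, Var[A] = 9

From R = -2A + 32: mean of R = a·mean of A + b, so mean of A = (mean of R − b)/a = (-98 − 32)/(-2) = 65.
Var[R] = 6² = 36.
Var[R] = a²·Var[A], so Var[A] = 36/(-2)² = 9.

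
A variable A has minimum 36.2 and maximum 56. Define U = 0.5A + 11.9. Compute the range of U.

Range of A = 56 − 36.2 = 19.8.
Range(U) = |a|·Range(A) = |0.5|·19.8 = 9.9.

Range(U) = 9.9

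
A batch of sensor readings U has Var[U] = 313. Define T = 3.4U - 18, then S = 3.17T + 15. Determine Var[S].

Var[T] = 3.4²·313 = 3618.28.
Var[S] = 3.17²·3618.28 = 36359.733892.

Var[S] = 36359.733892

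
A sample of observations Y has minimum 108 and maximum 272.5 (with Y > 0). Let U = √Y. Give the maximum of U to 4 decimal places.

√Y is increasing on this domain, so max(U) comes from max(Y) = 272.5: max(U) = √(272.5) ≈ 16.5076.

max(U) = 16.5076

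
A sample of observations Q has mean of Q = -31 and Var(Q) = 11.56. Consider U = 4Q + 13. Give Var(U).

Var(U) = 184.96

U = 4Q + 13 is linear with a = 4, b = 13.
Var(U) = a²·Var(Q) = 4²·11.56 = 184.96 (the additive constant 13 does not affect variance).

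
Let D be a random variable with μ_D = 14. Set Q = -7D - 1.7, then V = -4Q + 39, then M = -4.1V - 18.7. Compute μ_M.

μ_M = -1813.68

μ_Q = (-7)·14 + (-1.7) = -99.7.
μ_V = (-4)·(-99.7) + 39 = 437.8.
μ_M = (-4.1)·437.8 + (-18.7) = -1813.68.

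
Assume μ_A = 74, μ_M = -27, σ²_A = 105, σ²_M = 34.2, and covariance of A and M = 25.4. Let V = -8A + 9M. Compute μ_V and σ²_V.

μ_V = -835, σ²_V = 5832.6

μ_V = (-8)·μ_A + 9·μ_M = (-8)·74 + 9·(-27) = -835.
σ²_V = a²·σ²_A + b²·σ²_M + 2ab·covariance of A and M with a = -8, b = 9.
= (-8)²·105 + 9²·34.2 + 2·(-8)·9·25.4
= 6720 + 2770.2 + (-3657.6) = 5832.6.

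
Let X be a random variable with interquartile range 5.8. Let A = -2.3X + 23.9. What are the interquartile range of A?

Under A = aX + b, IQR(A) = |a|·IQR(X) = |-2.3|·5.8 = 13.34 (shifts cancel; spread scales by |a|).

IQR(A) = 13.34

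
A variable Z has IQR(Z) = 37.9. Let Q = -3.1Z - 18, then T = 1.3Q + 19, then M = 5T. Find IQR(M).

IQR(Q) = |-3.1|·37.9 = 117.49.
IQR(T) = |1.3|·117.49 = 152.737.
IQR(M) = |5|·152.737 = 763.685.

IQR(M) = 763.685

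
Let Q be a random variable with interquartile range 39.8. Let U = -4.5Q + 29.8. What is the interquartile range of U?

Under U = aQ + b, IQR(U) = |a|·IQR(Q) = |-4.5|·39.8 = 179.1 (shifts cancel; spread scales by |a|).

IQR(U) = 179.1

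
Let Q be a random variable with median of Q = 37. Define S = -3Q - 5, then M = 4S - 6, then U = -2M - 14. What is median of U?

median of U = 926

median of S = (-3)·37 + (-5) = -116.
median of M = 4·(-116) + (-6) = -470.
median of U = (-2)·(-470) + (-14) = 926.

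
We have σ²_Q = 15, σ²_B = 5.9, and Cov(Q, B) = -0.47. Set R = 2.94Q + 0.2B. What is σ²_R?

σ²_R = 129.33728

σ²_R = a²·σ²_Q + b²·σ²_B + 2ab·Cov(Q, B) with a = 2.94, b = 0.2.
= 2.94²·15 + 0.2²·5.9 + 2·2.94·0.2·(-0.47)
= 129.654 + 0.236 + (-0.55272) = 129.33728.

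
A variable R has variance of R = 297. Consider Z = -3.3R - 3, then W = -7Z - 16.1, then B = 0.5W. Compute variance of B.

variance of Z = (-3.3)²·297 = 3234.33.
variance of W = (-7)²·3234.33 = 158482.17.
variance of B = 0.5²·158482.17 = 39620.5425.

variance of B = 39620.5425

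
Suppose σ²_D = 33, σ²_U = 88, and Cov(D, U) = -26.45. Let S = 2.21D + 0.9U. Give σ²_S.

σ²_S = 127.2372

σ²_S = a²·σ²_D + b²·σ²_U + 2ab·Cov(D, U) with a = 2.21, b = 0.9.
= 2.21²·33 + 0.9²·88 + 2·2.21·0.9·(-26.45)
= 161.1753 + 71.28 + (-105.2181) = 127.2372.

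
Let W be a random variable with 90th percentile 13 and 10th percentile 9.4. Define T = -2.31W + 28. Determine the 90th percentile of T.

Since a = -2.31 < 0 the transformation is decreasing, reversing order: the 90th percentile of T corresponds to the 10th percentile of W.
So P_{90}(T) = a·P_{10}(W) + b = (-2.31)·9.4 + 28 = 6.286.

90th percentile of T = 6.286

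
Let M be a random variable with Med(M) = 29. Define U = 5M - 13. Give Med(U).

Med(U) = 132

A linear map preserves order up to sign, so Med(U) = a·Med(M) + b = 5·29 + (-13) = 132.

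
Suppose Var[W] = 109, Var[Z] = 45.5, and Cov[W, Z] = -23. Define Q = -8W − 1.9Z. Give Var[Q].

Var[Q] = 6441.055

Var[Q] = a²·Var[W] + b²·Var[Z] + 2ab·Cov[W, Z] with a = -8, b = -1.9.
= (-8)²·109 + (-1.9)²·45.5 + 2·(-8)·(-1.9)·(-23)
= 6976 + 164.255 + (-699.2) = 6441.055.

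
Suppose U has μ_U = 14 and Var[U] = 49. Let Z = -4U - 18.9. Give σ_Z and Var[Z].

σ_Z = 28, Var[Z] = 784

Z = -4U - 18.9 is linear with a = -4, b = -18.9.
σ_U = √49 = 7.
σ_Z = |a|·σ_U = |-4|·7 = 28.
Var[Z] = a²·Var[U] = (-4)²·49 = 784 (the additive constant -18.9 does not affect variance).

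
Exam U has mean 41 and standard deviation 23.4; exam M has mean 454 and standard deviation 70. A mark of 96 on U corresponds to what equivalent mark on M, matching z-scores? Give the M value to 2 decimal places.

z = (96 − 41)/23.4 ≈ 2.3504.
M = 454 + z·70 = 454 + (96 − 41)·70/23.4 ≈ 618.53.

M = 618.53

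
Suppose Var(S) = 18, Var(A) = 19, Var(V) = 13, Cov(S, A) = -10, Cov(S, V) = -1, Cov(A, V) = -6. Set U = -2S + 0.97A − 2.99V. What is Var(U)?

Var(U) = 267.742

Var(U) = a²·Var(S) + b²·Var(A) + c²·Var(V) + 2ab·Cov(S, A) + 2ac·Cov(S, V) + 2bc·Cov(A, V), with a = -2, b = 0.97, c = -2.99.
= 72 + 17.8771 + 116.2213 + 38.8 + (-11.96) + 34.8036
= 267.742.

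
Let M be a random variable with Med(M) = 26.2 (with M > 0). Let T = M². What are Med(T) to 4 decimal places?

M² is monotone on this domain, so Med(T) = square(26.2) = 686.44.

Med(T) = 686.44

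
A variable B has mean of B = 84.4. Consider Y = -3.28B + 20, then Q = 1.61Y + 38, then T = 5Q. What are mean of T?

mean of Y = (-3.28)·84.4 + 20 = -256.832.
mean of Q = 1.61·(-256.832) + 38 = -375.49952.
mean of T = 5·(-375.49952) = -1877.4976.

mean of T = -1877.4976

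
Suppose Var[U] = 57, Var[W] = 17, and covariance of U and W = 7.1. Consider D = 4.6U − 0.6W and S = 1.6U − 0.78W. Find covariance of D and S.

covariance of D and S = 395.1852

By bilinearity, covariance of D and S = ac·Var[U] + bd·Var[W] + (ad+bc)·covariance of U and W, with a=4.6, b=-0.6, c=1.6, d=-0.78.
ac·Var[U] = 4.6·1.6·57 = 419.52
bd·Var[W] = (-0.6)·(-0.78)·17 = 7.956
(ad+bc)·covariance of U and W = (-4.548)·7.1 = -32.2908
covariance of D and S = 419.52 + 7.956 + (-32.2908) = 395.1852.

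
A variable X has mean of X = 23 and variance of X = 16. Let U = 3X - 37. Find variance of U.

variance of U = 144

U = 3X - 37 is linear with a = 3, b = -37.
variance of U = a²·variance of X = 3²·16 = 144 (the additive constant -37 does not affect variance).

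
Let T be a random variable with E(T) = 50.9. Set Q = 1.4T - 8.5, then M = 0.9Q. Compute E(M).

E(M) = 56.484

E(Q) = 1.4·50.9 + (-8.5) = 62.76.
E(M) = 0.9·62.76 = 56.484.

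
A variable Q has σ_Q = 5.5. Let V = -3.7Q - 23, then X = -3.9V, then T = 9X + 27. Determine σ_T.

σ_T = 714.285

σ_V = |-3.7|·5.5 = 20.35.
σ_X = |-3.9|·20.35 = 79.365.
σ_T = |9|·79.365 = 714.285.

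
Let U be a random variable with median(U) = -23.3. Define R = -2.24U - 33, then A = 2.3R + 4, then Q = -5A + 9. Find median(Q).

median(R) = (-2.24)·(-23.3) + (-33) = 19.192.
median(A) = 2.3·19.192 + 4 = 48.1416.
median(Q) = (-5)·48.1416 + 9 = -231.708.

median(Q) = -231.708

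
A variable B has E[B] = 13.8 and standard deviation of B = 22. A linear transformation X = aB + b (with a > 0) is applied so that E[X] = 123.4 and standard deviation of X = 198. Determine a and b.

a = 9, b = -0.8

standard deviation of X = a·standard deviation of B (a > 0), so a = 198/22 = 9.
E[X] = a·E[B] + b, so b = 123.4 − 9·13.8 = -0.8.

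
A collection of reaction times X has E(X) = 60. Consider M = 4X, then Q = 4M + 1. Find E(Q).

E(M) = 4·60 = 240.
E(Q) = 4·240 + 1 = 961.

E(Q) = 961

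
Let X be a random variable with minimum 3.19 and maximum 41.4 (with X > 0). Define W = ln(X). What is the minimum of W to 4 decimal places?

ln(X) is increasing on this domain, so min(W) comes from min(X) = 3.19: min(W) = ln(3.19) ≈ 1.16.

min(W) = 1.16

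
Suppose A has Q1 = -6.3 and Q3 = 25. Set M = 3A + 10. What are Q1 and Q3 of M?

Q1(M) = -8.9, Q3(M) = 85

a = 3 > 0: Q1(M) = a·Q1(A)+b = -8.9, Q3(M) = a·Q3(A)+b = 85.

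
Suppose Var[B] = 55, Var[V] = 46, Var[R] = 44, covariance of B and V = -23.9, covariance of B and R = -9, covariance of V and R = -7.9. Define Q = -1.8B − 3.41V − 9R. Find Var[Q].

Var[Q] = a²·Var[B] + b²·Var[V] + c²·Var[R] + 2ab·covariance of B and V + 2ac·covariance of B and R + 2bc·covariance of V and R, with a = -1.8, b = -3.41, c = -9.
= 178.2 + 534.8926 + 3564 + (-293.3964) + (-291.6) + (-484.902)
= 3207.1942.

Var[Q] = 3207.1942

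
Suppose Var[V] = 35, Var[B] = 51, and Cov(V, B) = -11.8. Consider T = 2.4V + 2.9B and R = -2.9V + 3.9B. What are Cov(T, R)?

Cov(T, R) = 322

By bilinearity, Cov(T, R) = ac·Var[V] + bd·Var[B] + (ad+bc)·Cov(V, B), with a=2.4, b=2.9, c=-2.9, d=3.9.
ac·Var[V] = 2.4·(-2.9)·35 = -243.6
bd·Var[B] = 2.9·3.9·51 = 576.81
(ad+bc)·Cov(V, B) = (0.95)·(-11.8) = -11.21
Cov(T, R) = -243.6 + 576.81 + (-11.21) = 322.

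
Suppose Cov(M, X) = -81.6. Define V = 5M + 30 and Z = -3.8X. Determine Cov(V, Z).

Cov(V, Z) = 1550.4

Cov(V, Z) = a·c·Cov(M, X) = 5·(-3.8)·(-81.6) = 1550.4. Additive constants drop out.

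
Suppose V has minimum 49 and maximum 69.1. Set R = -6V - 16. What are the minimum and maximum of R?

min(R) = -430.6, max(R) = -310

a = -6 < 0, so order reverses: min(R) = a·max(V)+b = (-6)·69.1 + (-16) = -430.6; max(R) = a·min(V)+b = (-6)·49 + (-16) = -310.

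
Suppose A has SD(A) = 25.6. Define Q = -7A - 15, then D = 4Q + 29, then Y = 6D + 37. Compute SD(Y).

SD(Q) = |-7|·25.6 = 179.2.
SD(D) = |4|·179.2 = 716.8.
SD(Y) = |6|·716.8 = 4300.8.

SD(Y) = 4300.8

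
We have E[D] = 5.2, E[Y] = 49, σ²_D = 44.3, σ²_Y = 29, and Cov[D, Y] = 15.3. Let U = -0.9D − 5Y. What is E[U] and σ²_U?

E[U] = -249.68, σ²_U = 898.583

E[U] = (-0.9)·E[D] + (-5)·E[Y] = (-0.9)·5.2 + (-5)·49 = -249.68.
σ²_U = a²·σ²_D + b²·σ²_Y + 2ab·Cov[D, Y] with a = -0.9, b = -5.
= (-0.9)²·44.3 + (-5)²·29 + 2·(-0.9)·(-5)·15.3
= 35.883 + 725 + 137.7 = 898.583.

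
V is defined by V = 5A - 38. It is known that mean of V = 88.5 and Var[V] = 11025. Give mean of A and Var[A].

mean of A = 25.3, Var[A] = 441

From V = 5A - 38: mean of V = a·mean of A + b, so mean of A = (mean of V − b)/a = (88.5 − (-38))/5 = 25.3.
Var[V] = a²·Var[A], so Var[A] = 11025/5² = 441.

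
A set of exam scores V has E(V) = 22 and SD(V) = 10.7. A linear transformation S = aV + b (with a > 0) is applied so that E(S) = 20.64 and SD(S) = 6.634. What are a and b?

SD(S) = a·SD(V) (a > 0), so a = 6.634/10.7 = 0.62.
E(S) = a·E(V) + b, so b = 20.64 − 0.62·22 = 7.

a = 0.62, b = 7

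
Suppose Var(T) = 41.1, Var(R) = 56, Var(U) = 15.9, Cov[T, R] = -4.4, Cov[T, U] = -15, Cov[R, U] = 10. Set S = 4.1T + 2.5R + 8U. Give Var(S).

Var(S) = a²·Var(T) + b²·Var(R) + c²·Var(U) + 2ab·Cov[T, R] + 2ac·Cov[T, U] + 2bc·Cov[R, U], with a = 4.1, b = 2.5, c = 8.
= 690.891 + 350 + 1017.6 + (-90.2) + (-984) + 400
= 1384.291.

Var(S) = 1384.291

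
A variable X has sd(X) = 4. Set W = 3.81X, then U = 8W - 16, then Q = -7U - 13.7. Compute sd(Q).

sd(Q) = 853.44

sd(W) = |3.81|·4 = 15.24.
sd(U) = |8|·15.24 = 121.92.
sd(Q) = |-7|·121.92 = 853.44.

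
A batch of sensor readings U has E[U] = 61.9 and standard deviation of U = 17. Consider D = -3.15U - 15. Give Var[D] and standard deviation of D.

D = -3.15U - 15 is linear with a = -3.15, b = -15.
Var[U] = 17² = 289.
Var[D] = a²·Var[U] = (-3.15)²·289 = 2867.6025 (the additive constant -15 does not affect variance).
standard deviation of D = |a|·standard deviation of U = |-3.15|·17 = 53.55.

Var[D] = 2867.6025, standard deviation of D = 53.55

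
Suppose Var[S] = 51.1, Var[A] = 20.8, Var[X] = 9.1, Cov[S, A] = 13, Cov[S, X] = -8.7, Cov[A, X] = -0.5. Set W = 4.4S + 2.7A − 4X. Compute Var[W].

Var[W] = a²·Var[S] + b²·Var[A] + c²·Var[X] + 2ab·Cov[S, A] + 2ac·Cov[S, X] + 2bc·Cov[A, X], with a = 4.4, b = 2.7, c = -4.
= 989.296 + 151.632 + 145.6 + 308.88 + 306.24 + 10.8
= 1912.448.

Var[W] = 1912.448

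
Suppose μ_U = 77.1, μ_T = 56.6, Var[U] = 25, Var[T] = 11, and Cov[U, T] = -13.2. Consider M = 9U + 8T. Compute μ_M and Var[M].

μ_M = 9·μ_U + 8·μ_T = 9·77.1 + 8·56.6 = 1146.7.
Var[M] = a²·Var[U] + b²·Var[T] + 2ab·Cov[U, T] with a = 9, b = 8.
= 9²·25 + 8²·11 + 2·9·8·(-13.2)
= 2025 + 704 + (-1900.8) = 828.2.

μ_M = 1146.7, Var[M] = 828.2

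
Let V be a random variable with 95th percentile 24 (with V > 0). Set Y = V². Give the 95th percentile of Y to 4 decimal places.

95th percentile of Y = 576

V² is increasing, so P_{95}(Y) = g(P_{95}(V)) = 576.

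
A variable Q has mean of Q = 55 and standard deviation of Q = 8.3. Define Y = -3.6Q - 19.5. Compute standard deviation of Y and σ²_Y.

Y = -3.6Q - 19.5 is linear with a = -3.6, b = -19.5.
standard deviation of Y = |a|·standard deviation of Q = |-3.6|·8.3 = 29.88.
σ²_Q = 8.3² = 68.89.
σ²_Y = a²·σ²_Q = (-3.6)²·68.89 = 892.8144 (the additive constant -19.5 does not affect variance).

standard deviation of Y = 29.88, σ²_Y = 892.8144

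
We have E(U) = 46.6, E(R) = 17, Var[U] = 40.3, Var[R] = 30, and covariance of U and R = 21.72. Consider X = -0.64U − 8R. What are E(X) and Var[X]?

E(X) = -165.824, Var[X] = 2158.91968

E(X) = (-0.64)·E(U) + (-8)·E(R) = (-0.64)·46.6 + (-8)·17 = -165.824.
Var[X] = a²·Var[U] + b²·Var[R] + 2ab·covariance of U and R with a = -0.64, b = -8.
= (-0.64)²·40.3 + (-8)²·30 + 2·(-0.64)·(-8)·21.72
= 16.50688 + 1920 + 222.4128 = 2158.91968.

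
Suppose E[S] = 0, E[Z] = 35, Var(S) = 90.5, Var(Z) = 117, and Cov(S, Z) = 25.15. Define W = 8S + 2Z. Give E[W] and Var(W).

E[W] = 70, Var(W) = 7064.8

E[W] = 8·E[S] + 2·E[Z] = 8·0 + 2·35 = 70.
Var(W) = a²·Var(S) + b²·Var(Z) + 2ab·Cov(S, Z) with a = 8, b = 2.
= 8²·90.5 + 2²·117 + 2·8·2·25.15
= 5792 + 468 + 804.8 = 7064.8.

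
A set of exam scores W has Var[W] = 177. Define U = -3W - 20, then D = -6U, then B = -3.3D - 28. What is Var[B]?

Var[U] = (-3)²·177 = 1593.
Var[D] = (-6)²·1593 = 57348.
Var[B] = (-3.3)²·57348 = 624519.72.

Var[B] = 624519.72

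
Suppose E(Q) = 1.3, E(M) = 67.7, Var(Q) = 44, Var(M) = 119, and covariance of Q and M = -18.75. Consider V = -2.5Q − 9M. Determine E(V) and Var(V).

E(V) = (-2.5)·E(Q) + (-9)·E(M) = (-2.5)·1.3 + (-9)·67.7 = -612.55.
Var(V) = a²·Var(Q) + b²·Var(M) + 2ab·covariance of Q and M with a = -2.5, b = -9.
= (-2.5)²·44 + (-9)²·119 + 2·(-2.5)·(-9)·(-18.75)
= 275 + 9639 + (-843.75) = 9070.25.

E(V) = -612.55, Var(V) = 9070.25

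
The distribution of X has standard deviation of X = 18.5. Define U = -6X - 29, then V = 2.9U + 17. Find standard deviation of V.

standard deviation of U = |-6|·18.5 = 111.
standard deviation of V = |2.9|·111 = 321.9.

standard deviation of V = 321.9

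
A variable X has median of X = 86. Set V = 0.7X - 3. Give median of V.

median of V = 57.2

A linear map preserves order up to sign, so median of V = a·median of X + b = 0.7·86 + (-3) = 57.2.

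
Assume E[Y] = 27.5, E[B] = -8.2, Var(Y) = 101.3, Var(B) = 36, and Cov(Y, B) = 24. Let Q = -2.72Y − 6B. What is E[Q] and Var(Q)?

E[Q] = (-2.72)·E[Y] + (-6)·E[B] = (-2.72)·27.5 + (-6)·(-8.2) = -25.6.
Var(Q) = a²·Var(Y) + b²·Var(B) + 2ab·Cov(Y, B) with a = -2.72, b = -6.
= (-2.72)²·101.3 + (-6)²·36 + 2·(-2.72)·(-6)·24
= 749.45792 + 1296 + 783.36 = 2828.81792.

E[Q] = -25.6, Var(Q) = 2828.81792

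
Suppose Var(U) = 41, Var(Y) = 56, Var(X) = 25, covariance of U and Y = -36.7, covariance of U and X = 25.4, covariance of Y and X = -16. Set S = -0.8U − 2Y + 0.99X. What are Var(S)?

Var(S) = 180.4289

Var(S) = a²·Var(U) + b²·Var(Y) + c²·Var(X) + 2ab·covariance of U and Y + 2ac·covariance of U and X + 2bc·covariance of Y and X, with a = -0.8, b = -2, c = 0.99.
= 26.24 + 224 + 24.5025 + (-117.44) + (-40.2336) + 63.36
= 180.4289.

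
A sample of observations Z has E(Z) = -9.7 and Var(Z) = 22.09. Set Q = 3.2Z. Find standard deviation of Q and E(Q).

Q = 3.2Z is linear with a = 3.2, b = 0.
standard deviation of Z = √22.09 = 4.7.
standard deviation of Q = |a|·standard deviation of Z = |3.2|·4.7 = 15.04.
E(Q) = a·E(Z) + b = 3.2·(-9.7) = -31.04.

standard deviation of Q = 15.04, E(Q) = -31.04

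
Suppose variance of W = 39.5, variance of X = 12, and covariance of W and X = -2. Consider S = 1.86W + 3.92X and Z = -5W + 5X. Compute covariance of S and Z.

covariance of S and Z = -111.55

By bilinearity, covariance of S and Z = ac·variance of W + bd·variance of X + (ad+bc)·covariance of W and X, with a=1.86, b=3.92, c=-5, d=5.
ac·variance of W = 1.86·(-5)·39.5 = -367.35
bd·variance of X = 3.92·5·12 = 235.2
(ad+bc)·covariance of W and X = (-10.3)·(-2) = 20.6
covariance of S and Z = -367.35 + 235.2 + 20.6 = -111.55.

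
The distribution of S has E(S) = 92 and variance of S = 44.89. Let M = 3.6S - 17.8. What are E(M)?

M = 3.6S - 17.8 is linear with a = 3.6, b = -17.8.
E(M) = a·E(S) + b = 3.6·92 + (-17.8) = 313.4.

E(M) = 313.4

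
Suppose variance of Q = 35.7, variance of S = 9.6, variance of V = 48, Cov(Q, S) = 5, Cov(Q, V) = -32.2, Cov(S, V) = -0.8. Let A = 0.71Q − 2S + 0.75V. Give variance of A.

variance of A = 37.30337

variance of A = a²·variance of Q + b²·variance of S + c²·variance of V + 2ab·Cov(Q, S) + 2ac·Cov(Q, V) + 2bc·Cov(S, V), with a = 0.71, b = -2, c = 0.75.
= 17.99637 + 38.4 + 27 + (-14.2) + (-34.293) + 2.4
= 37.30337.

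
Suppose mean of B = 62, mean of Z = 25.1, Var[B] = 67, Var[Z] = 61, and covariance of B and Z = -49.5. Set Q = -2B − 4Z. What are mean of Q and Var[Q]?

mean of Q = (-2)·mean of B + (-4)·mean of Z = (-2)·62 + (-4)·25.1 = -224.4.
Var[Q] = a²·Var[B] + b²·Var[Z] + 2ab·covariance of B and Z with a = -2, b = -4.
= (-2)²·67 + (-4)²·61 + 2·(-2)·(-4)·(-49.5)
= 268 + 976 + (-792) = 452.

mean of Q = -224.4, Var[Q] = 452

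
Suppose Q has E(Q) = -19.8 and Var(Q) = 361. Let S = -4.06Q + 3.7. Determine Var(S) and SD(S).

S = -4.06Q + 3.7 is linear with a = -4.06, b = 3.7.
Var(S) = a²·Var(Q) = (-4.06)²·361 = 5950.5796 (the additive constant 3.7 does not affect variance).
SD(Q) = √361 = 19.
SD(S) = |a|·SD(Q) = |-4.06|·19 = 77.14.

Var(S) = 5950.5796, SD(S) = 77.14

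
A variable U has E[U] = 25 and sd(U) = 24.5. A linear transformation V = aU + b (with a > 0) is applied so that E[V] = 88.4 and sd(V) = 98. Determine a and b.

sd(V) = a·sd(U) (a > 0), so a = 98/24.5 = 4.
E[V] = a·E[U] + b, so b = 88.4 − 4·25 = -11.6.

a = 4, b = -11.6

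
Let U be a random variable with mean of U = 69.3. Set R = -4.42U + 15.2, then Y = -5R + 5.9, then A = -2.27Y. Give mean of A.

mean of A = -3317.4461

mean of R = (-4.42)·69.3 + 15.2 = -291.106.
mean of Y = (-5)·(-291.106) + 5.9 = 1461.43.
mean of A = (-2.27)·1461.43 = -3317.4461.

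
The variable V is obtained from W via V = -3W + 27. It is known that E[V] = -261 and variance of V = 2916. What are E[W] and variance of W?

E[W] = 96, variance of W = 324

From V = -3W + 27: E[V] = a·E[W] + b, so E[W] = (E[V] − b)/a = (-261 − 27)/(-3) = 96.
variance of V = a²·variance of W, so variance of W = 2916/(-3)² = 324.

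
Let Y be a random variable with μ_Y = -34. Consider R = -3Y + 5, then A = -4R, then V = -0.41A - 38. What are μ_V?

μ_V = 137.48

μ_R = (-3)·(-34) + 5 = 107.
μ_A = (-4)·107 = -428.
μ_V = (-0.41)·(-428) + (-38) = 137.48.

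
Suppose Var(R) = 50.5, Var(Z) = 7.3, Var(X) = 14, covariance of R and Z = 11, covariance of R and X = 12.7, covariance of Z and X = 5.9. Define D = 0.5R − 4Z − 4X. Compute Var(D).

Var(D) = a²·Var(R) + b²·Var(Z) + c²·Var(X) + 2ab·covariance of R and Z + 2ac·covariance of R and X + 2bc·covariance of Z and X, with a = 0.5, b = -4, c = -4.
= 12.625 + 116.8 + 224 + (-44) + (-50.8) + 188.8
= 447.425.

Var(D) = 447.425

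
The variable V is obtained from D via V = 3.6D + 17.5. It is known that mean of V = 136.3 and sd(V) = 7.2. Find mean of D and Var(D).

mean of D = 33, Var(D) = 4

From V = 3.6D + 17.5: mean of V = a·mean of D + b, so mean of D = (mean of V − b)/a = (136.3 − 17.5)/3.6 = 33.
Var(V) = 7.2² = 51.84.
Var(V) = a²·Var(D), so Var(D) = 51.84/3.6² = 4.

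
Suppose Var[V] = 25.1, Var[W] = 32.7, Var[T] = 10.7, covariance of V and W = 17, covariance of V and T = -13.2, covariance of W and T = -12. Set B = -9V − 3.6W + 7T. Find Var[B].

Var[B] = 6350.792

Var[B] = a²·Var[V] + b²·Var[W] + c²·Var[T] + 2ab·covariance of V and W + 2ac·covariance of V and T + 2bc·covariance of W and T, with a = -9, b = -3.6, c = 7.
= 2033.1 + 423.792 + 524.3 + 1101.6 + 1663.2 + 604.8
= 6350.792.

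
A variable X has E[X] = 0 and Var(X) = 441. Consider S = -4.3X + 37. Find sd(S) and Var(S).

sd(S) = 90.3, Var(S) = 8154.09

S = -4.3X + 37 is linear with a = -4.3, b = 37.
sd(X) = √441 = 21.
sd(S) = |a|·sd(X) = |-4.3|·21 = 90.3.
Var(S) = a²·Var(X) = (-4.3)²·441 = 8154.09 (the additive constant 37 does not affect variance).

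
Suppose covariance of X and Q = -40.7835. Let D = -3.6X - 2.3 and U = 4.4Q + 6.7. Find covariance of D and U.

covariance of D and U = 646.01064

covariance of D and U = a·c·covariance of X and Q = (-3.6)·4.4·(-40.7835) = 646.01064. Additive constants drop out.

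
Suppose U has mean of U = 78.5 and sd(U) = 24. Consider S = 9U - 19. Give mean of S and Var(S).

mean of S = 687.5, Var(S) = 46656

S = 9U - 19 is linear with a = 9, b = -19.
mean of S = a·mean of U + b = 9·78.5 + (-19) = 687.5.
Var(U) = 24² = 576.
Var(S) = a²·Var(U) = 9²·576 = 46656 (the additive constant -19 does not affect variance).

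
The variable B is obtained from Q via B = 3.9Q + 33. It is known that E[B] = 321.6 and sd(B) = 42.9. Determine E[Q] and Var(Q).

From B = 3.9Q + 33: E[B] = a·E[Q] + b, so E[Q] = (E[B] − b)/a = (321.6 − 33)/3.9 = 74.
Var(B) = 42.9² = 1840.41.
Var(B) = a²·Var(Q), so Var(Q) = 1840.41/3.9² = 121.

E[Q] = 74, Var(Q) = 121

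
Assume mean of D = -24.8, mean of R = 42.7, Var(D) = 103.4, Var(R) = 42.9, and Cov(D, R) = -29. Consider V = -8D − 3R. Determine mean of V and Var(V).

mean of V = (-8)·mean of D + (-3)·mean of R = (-8)·(-24.8) + (-3)·42.7 = 70.3.
Var(V) = a²·Var(D) + b²·Var(R) + 2ab·Cov(D, R) with a = -8, b = -3.
= (-8)²·103.4 + (-3)²·42.9 + 2·(-8)·(-3)·(-29)
= 6617.6 + 386.1 + (-1392) = 5611.7.

mean of V = 70.3, Var(V) = 5611.7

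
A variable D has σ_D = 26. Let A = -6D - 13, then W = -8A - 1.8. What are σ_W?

σ_W = 1248

σ_A = |-6|·26 = 156.
σ_W = |-8|·156 = 1248.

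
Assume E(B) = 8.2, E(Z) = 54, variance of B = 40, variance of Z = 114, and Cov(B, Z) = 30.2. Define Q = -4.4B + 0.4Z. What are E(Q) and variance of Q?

E(Q) = -14.48, variance of Q = 686.336

E(Q) = (-4.4)·E(B) + 0.4·E(Z) = (-4.4)·8.2 + 0.4·54 = -14.48.
variance of Q = a²·variance of B + b²·variance of Z + 2ab·Cov(B, Z) with a = -4.4, b = 0.4.
= (-4.4)²·40 + 0.4²·114 + 2·(-4.4)·0.4·30.2
= 774.4 + 18.24 + (-106.304) = 686.336.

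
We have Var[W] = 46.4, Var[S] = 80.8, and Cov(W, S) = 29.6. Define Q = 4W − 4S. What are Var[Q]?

Var[Q] = 1088

Var[Q] = a²·Var[W] + b²·Var[S] + 2ab·Cov(W, S) with a = 4, b = -4.
= 4²·46.4 + (-4)²·80.8 + 2·4·(-4)·29.6
= 742.4 + 1292.8 + (-947.2) = 1088.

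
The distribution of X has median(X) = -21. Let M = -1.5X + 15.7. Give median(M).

A linear map preserves order up to sign, so median(M) = a·median(X) + b = (-1.5)·(-21) + 15.7 = 47.2.

median(M) = 47.2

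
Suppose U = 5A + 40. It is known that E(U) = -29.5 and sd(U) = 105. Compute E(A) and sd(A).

From U = 5A + 40: E(U) = a·E(A) + b, so E(A) = (E(U) − b)/a = (-29.5 − 40)/5 = -13.9.
sd(U) = |a|·sd(A), so sd(A) = 105/|5| = 21.

E(A) = -13.9, sd(A) = 21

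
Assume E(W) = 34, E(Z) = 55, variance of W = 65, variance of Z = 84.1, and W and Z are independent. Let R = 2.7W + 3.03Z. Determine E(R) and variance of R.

E(R) = 2.7·E(W) + 3.03·E(Z) = 2.7·34 + 3.03·55 = 258.45.
variance of R = a²·variance of W + b²·variance of Z + 2ab·covariance of W and Z with a = 2.7, b = 3.03.
Independence gives covariance of W and Z = 0.
= 2.7²·65 + 3.03²·84.1 + 2·2.7·3.03·0
= 473.85 + 772.11369 + 0 = 1245.96369.

E(R) = 258.45, variance of R = 1245.96369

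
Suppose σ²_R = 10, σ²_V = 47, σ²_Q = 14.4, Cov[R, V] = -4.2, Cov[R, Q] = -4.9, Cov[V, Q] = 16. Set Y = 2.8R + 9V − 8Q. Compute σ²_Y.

σ²_Y = a²·σ²_R + b²·σ²_V + c²·σ²_Q + 2ab·Cov[R, V] + 2ac·Cov[R, Q] + 2bc·Cov[V, Q], with a = 2.8, b = 9, c = -8.
= 78.4 + 3807 + 921.6 + (-211.68) + 219.52 + (-2304)
= 2510.84.

σ²_Y = 2510.84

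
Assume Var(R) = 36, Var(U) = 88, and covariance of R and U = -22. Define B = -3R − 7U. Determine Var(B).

Var(B) = a²·Var(R) + b²·Var(U) + 2ab·covariance of R and U with a = -3, b = -7.
= (-3)²·36 + (-7)²·88 + 2·(-3)·(-7)·(-22)
= 324 + 4312 + (-924) = 3712.

Var(B) = 3712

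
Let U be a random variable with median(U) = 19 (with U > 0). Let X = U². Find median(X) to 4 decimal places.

U² is monotone on this domain, so median(X) = square(19) = 361.

median(X) = 361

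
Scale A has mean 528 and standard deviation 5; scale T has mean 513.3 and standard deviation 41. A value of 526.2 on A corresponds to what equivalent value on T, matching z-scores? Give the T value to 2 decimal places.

z = (526.2 − 528)/5 = -0.36.
T = 513.3 + z·41 = 513.3 + (526.2 − 528)·41/5 = 498.54.

T = 498.54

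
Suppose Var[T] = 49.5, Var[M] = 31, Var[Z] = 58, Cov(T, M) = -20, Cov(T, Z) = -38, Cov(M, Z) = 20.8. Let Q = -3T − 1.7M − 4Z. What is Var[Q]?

Var[Q] = a²·Var[T] + b²·Var[M] + c²·Var[Z] + 2ab·Cov(T, M) + 2ac·Cov(T, Z) + 2bc·Cov(M, Z), with a = -3, b = -1.7, c = -4.
= 445.5 + 89.59 + 928 + (-204) + (-912) + 282.88
= 629.97.

Var[Q] = 629.97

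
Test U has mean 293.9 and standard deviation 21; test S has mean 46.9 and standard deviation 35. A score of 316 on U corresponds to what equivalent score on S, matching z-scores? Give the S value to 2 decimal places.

S = 83.73

z = (316 − 293.9)/21 ≈ 1.0524.
S = 46.9 + z·35 = 46.9 + (316 − 293.9)·35/21 ≈ 83.73.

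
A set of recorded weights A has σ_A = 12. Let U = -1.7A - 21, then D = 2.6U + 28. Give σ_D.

σ_U = |-1.7|·12 = 20.4.
σ_D = |2.6|·20.4 = 53.04.

σ_D = 53.04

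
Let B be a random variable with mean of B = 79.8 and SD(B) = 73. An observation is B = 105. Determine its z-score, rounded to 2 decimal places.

z = (B − mean of B) / SD(B) = (105 − 79.8) / 73 ≈ 0.35.

z = 0.35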